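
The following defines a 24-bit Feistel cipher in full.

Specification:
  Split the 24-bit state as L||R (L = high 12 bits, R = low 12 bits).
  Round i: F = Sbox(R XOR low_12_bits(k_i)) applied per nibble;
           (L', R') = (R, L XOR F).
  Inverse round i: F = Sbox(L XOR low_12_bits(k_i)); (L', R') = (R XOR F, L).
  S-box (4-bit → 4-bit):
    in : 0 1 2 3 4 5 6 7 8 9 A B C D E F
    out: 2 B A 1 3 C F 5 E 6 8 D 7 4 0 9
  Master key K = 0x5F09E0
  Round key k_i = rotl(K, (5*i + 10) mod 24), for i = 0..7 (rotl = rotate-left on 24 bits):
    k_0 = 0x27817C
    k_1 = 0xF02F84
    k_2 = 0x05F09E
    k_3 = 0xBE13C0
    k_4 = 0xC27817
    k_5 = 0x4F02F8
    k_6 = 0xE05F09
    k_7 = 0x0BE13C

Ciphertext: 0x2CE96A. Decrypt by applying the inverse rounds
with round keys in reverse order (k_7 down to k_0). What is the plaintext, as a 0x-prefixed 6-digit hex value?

0x0704E7

s_0 = ciphertext = 0x2CE96A
s_1 = InvRound(s_0, k_7) = 0x8F02CE
s_2 = InvRound(s_1, k_6) = 0x7588F0
s_3 = InvRound(s_2, k_5) = 0x472758
s_4 = InvRound(s_3, k_4) = 0x0A4472
s_5 = InvRound(s_4, k_3) = 0x5810A4
s_6 = InvRound(s_5, k_2) = 0xC1D581
s_7 = InvRound(s_6, k_1) = 0x4E7C1D
s_8 = InvRound(s_7, k_0) = 0x0704E7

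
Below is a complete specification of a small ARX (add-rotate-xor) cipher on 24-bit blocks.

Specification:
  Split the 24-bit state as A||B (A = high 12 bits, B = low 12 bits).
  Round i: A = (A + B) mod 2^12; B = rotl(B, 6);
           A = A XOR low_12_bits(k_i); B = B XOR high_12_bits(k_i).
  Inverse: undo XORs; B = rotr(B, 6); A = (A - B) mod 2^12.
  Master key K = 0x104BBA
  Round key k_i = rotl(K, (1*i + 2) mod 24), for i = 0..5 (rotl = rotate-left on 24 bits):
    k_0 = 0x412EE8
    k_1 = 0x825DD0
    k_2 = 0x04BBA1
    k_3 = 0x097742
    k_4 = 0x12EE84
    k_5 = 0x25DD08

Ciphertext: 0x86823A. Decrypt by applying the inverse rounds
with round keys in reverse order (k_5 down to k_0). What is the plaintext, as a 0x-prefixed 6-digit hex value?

0x109500

s_0 = ciphertext = 0x86823A
s_1 = InvRound(s_0, k_5) = 0xB9F9C1
s_2 = InvRound(s_1, k_4) = 0x938BE3
s_3 = InvRound(s_2, k_3) = 0x14DD2D
s_4 = InvRound(s_3, k_2) = 0x1379B5
s_5 = InvRound(s_4, k_1) = 0x8E1406
s_6 = InvRound(s_5, k_0) = 0x109500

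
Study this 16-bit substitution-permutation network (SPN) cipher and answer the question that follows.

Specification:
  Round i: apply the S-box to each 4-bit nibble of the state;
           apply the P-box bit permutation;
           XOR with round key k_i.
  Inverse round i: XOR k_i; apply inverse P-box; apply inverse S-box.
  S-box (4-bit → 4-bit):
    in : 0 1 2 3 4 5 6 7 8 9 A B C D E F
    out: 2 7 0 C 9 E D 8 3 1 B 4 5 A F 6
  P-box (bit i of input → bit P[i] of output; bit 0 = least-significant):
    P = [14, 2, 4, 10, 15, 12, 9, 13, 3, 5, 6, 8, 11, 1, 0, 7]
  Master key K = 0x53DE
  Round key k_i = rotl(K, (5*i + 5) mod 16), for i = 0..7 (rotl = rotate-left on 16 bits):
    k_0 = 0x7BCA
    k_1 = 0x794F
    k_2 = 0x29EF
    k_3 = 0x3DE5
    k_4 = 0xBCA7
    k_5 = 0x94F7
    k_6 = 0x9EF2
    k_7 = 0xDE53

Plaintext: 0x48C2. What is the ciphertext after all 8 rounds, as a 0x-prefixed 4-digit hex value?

s_0 = plaintext = 0x48C2
s_1 = Round(s_0, k_0) = 0xF162
s_2 = Round(s_1, k_1) = 0xDB24
s_3 = Round(s_2, k_2) = 0x6D2D
s_4 = Round(s_3, k_3) = 0x3040
s_5 = Round(s_4, k_4) = 0x1C02
s_6 = Round(s_5, k_5) = 0x8CBC
s_7 = Round(s_6, k_6) = 0xD4A8
s_8 = Round(s_7, k_7) = 0x2FDD

0x2FDD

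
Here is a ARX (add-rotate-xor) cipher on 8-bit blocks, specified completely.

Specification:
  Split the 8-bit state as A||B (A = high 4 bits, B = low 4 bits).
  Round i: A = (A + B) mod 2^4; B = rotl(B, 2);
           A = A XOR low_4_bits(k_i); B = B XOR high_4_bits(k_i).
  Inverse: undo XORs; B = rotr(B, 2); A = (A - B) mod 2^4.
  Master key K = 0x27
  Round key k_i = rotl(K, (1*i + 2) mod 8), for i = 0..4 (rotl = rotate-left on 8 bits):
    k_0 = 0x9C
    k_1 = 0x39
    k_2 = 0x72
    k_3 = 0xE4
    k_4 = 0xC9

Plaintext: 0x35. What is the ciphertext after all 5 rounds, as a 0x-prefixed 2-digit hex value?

0x00

s_0 = plaintext = 0x35
s_1 = Round(s_0, k_0) = 0x4C
s_2 = Round(s_1, k_1) = 0x90
s_3 = Round(s_2, k_2) = 0xB7
s_4 = Round(s_3, k_3) = 0x63
s_5 = Round(s_4, k_4) = 0x00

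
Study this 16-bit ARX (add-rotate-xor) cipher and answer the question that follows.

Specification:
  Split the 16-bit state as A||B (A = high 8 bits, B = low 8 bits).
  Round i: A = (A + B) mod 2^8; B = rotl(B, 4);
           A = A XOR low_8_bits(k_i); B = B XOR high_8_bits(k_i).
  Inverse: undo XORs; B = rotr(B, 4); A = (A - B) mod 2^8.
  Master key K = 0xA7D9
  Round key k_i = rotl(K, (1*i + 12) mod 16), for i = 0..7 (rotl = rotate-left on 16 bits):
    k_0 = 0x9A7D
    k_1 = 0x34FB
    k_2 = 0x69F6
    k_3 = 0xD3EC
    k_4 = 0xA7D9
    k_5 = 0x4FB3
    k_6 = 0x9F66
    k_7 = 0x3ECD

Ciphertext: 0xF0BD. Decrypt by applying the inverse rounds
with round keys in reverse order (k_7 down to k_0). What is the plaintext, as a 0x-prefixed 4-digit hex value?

0x3497

s_0 = ciphertext = 0xF0BD
s_1 = InvRound(s_0, k_7) = 0x0538
s_2 = InvRound(s_1, k_6) = 0xE97A
s_3 = InvRound(s_2, k_5) = 0x0753
s_4 = InvRound(s_3, k_4) = 0x8F4F
s_5 = InvRound(s_4, k_3) = 0x9AC9
s_6 = InvRound(s_5, k_2) = 0x620A
s_7 = InvRound(s_6, k_1) = 0xB6E3
s_8 = InvRound(s_7, k_0) = 0x3497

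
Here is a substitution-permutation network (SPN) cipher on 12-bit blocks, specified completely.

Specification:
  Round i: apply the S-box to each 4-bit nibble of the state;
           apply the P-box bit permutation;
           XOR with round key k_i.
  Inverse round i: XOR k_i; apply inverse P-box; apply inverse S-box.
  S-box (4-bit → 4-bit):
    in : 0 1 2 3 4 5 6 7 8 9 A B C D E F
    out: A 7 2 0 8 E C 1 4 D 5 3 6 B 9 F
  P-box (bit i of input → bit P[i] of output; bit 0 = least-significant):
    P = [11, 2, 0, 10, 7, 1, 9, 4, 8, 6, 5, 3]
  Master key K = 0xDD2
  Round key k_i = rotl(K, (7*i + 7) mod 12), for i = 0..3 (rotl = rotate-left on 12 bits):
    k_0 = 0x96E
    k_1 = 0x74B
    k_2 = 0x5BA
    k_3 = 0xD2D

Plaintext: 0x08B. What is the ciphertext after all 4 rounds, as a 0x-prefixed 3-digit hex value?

s_0 = plaintext = 0x08B
s_1 = Round(s_0, k_0) = 0x322
s_2 = Round(s_1, k_1) = 0x74D
s_3 = Round(s_2, k_2) = 0x8AE
s_4 = Round(s_3, k_3) = 0x38D

0x38D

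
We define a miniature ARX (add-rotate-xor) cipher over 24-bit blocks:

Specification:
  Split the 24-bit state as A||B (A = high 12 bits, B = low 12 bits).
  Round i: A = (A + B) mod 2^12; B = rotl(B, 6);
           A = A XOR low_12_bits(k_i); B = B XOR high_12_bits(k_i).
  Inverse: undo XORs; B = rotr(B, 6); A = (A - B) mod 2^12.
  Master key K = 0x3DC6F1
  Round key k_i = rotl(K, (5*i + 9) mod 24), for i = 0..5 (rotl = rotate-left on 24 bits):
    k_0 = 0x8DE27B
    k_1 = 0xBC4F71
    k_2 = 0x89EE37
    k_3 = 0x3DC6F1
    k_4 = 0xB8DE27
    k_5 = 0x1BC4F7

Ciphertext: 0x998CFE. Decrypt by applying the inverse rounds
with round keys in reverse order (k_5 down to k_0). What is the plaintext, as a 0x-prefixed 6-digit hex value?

0x377635

s_0 = ciphertext = 0x998CFE
s_1 = InvRound(s_0, k_5) = 0xCBA0B5
s_2 = InvRound(s_1, k_4) = 0x471E2C
s_3 = InvRound(s_2, k_3) = 0x649C37
s_4 = InvRound(s_3, k_2) = 0xE2CA52
s_5 = InvRound(s_4, k_1) = 0xBD7586
s_6 = InvRound(s_5, k_0) = 0x377635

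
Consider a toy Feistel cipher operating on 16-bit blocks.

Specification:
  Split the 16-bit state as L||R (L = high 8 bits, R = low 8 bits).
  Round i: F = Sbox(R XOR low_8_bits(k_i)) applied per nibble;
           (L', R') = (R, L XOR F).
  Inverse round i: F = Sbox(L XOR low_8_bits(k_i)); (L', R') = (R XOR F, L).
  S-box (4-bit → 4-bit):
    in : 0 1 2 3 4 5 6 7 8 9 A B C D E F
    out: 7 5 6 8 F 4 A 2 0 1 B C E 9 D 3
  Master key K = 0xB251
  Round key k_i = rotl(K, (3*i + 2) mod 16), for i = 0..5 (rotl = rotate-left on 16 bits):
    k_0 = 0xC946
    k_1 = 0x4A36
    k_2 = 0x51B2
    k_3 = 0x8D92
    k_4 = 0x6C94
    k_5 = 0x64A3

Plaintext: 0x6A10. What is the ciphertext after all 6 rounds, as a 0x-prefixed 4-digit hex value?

0x8024

s_0 = plaintext = 0x6A10
s_1 = Round(s_0, k_0) = 0x1020
s_2 = Round(s_1, k_1) = 0x204A
s_3 = Round(s_2, k_2) = 0x4A10
s_4 = Round(s_3, k_3) = 0x104C
s_5 = Round(s_4, k_4) = 0x4C80
s_6 = Round(s_5, k_5) = 0x8024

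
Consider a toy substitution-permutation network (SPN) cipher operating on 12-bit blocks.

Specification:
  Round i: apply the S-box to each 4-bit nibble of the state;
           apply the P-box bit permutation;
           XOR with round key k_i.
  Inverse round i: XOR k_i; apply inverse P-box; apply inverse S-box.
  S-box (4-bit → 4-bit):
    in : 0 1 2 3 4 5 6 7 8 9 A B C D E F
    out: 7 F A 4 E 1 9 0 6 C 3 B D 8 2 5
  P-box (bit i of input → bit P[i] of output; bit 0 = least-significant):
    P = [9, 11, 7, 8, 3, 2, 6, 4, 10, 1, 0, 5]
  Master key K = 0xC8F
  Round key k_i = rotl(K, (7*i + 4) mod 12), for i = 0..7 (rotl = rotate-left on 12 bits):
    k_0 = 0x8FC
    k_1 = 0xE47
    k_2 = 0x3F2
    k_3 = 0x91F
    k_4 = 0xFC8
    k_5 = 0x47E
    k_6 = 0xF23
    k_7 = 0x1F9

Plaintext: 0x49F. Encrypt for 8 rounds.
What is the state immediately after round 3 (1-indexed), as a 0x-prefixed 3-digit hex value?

s_0 = plaintext = 0x49F
s_1 = Round(s_0, k_0) = 0xA0F
s_2 = Round(s_1, k_1) = 0x889
s_3 = Round(s_2, k_2) = 0x235
s_4 = Round(s_3, k_3) = 0xB7D
s_5 = Round(s_4, k_4) = 0xAEA
s_6 = Round(s_5, k_5) = 0xA78
s_7 = Round(s_6, k_6) = 0x3A1
s_8 = Round(s_7, k_7) = 0xA74

0x235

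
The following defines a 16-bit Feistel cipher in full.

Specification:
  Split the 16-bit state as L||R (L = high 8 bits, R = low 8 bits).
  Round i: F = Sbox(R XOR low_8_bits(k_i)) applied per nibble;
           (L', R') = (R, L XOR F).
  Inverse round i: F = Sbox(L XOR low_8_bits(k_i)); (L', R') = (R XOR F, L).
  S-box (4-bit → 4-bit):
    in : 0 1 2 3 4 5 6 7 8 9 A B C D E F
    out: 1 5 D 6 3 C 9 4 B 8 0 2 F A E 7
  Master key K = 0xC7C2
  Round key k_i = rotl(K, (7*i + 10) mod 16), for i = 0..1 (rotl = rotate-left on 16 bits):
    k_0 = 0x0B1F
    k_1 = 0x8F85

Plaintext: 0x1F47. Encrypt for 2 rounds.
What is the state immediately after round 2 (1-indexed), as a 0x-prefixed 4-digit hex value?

s_0 = plaintext = 0x1F47
s_1 = Round(s_0, k_0) = 0x47D4
s_2 = Round(s_1, k_1) = 0xD482

0xD482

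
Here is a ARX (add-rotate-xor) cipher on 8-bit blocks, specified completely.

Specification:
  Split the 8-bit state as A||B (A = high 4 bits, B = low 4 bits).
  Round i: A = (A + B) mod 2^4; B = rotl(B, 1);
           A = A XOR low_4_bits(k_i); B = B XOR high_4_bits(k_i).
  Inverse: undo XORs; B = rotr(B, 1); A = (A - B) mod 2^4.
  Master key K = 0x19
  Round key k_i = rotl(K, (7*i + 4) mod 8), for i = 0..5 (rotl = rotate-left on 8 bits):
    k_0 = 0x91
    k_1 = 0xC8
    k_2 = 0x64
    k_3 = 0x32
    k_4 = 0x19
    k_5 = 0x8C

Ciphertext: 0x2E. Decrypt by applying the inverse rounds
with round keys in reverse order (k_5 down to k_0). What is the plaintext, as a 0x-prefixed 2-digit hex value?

0x81

s_0 = ciphertext = 0x2E
s_1 = InvRound(s_0, k_5) = 0xB3
s_2 = InvRound(s_1, k_4) = 0x11
s_3 = InvRound(s_2, k_3) = 0x21
s_4 = InvRound(s_3, k_2) = 0xBB
s_5 = InvRound(s_4, k_1) = 0x8B
s_6 = InvRound(s_5, k_0) = 0x81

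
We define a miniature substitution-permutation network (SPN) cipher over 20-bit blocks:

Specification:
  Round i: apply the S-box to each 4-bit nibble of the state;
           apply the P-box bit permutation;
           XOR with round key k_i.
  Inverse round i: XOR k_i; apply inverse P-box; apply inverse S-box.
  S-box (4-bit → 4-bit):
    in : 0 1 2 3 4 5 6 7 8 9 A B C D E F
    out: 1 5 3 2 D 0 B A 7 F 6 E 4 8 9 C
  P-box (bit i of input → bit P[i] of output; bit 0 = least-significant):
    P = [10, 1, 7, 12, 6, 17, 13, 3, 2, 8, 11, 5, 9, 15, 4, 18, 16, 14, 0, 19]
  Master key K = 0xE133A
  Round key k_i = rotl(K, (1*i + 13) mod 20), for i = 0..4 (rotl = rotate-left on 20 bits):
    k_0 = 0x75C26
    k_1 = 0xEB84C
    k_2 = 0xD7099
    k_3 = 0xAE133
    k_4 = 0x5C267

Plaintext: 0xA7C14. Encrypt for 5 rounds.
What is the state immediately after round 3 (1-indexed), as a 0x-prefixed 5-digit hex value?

s_0 = plaintext = 0xA7C14
s_1 = Round(s_0, k_0) = 0x3A0E7
s_2 = Round(s_1, k_1) = 0xE6812
s_3 = Round(s_2, k_2) = 0x0DFDF
s_4 = Round(s_3, k_3) = 0xFF99B
s_5 = Round(s_4, k_4) = 0xBFB98

0x0DFDF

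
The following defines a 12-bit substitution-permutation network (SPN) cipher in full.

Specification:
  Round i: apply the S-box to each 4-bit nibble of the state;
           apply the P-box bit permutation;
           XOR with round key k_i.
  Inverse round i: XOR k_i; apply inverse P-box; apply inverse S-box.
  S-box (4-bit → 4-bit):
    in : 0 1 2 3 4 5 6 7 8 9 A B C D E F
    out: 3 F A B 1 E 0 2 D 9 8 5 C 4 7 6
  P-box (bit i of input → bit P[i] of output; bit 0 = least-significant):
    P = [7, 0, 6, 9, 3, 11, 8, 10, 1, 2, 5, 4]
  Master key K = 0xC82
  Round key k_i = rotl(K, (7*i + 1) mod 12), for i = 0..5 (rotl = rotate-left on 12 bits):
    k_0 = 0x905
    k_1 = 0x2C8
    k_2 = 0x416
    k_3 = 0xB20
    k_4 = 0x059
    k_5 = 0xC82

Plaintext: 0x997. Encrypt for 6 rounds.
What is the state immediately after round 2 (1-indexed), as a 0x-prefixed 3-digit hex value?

0xF21

s_0 = plaintext = 0x997
s_1 = Round(s_0, k_0) = 0xD1E
s_2 = Round(s_1, k_1) = 0xF21
s_3 = Round(s_2, k_2) = 0xAF3
s_4 = Round(s_3, k_3) = 0x0B1
s_5 = Round(s_4, k_4) = 0x396
s_6 = Round(s_5, k_5) = 0x89C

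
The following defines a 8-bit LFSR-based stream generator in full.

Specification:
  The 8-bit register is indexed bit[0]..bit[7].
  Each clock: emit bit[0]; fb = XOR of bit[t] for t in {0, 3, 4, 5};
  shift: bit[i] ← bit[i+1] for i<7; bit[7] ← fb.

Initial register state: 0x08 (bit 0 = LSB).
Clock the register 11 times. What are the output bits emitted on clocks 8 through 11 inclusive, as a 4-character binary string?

0100

reg_0 = 0x08
clock 1: out=0, reg = 0x84
clock 2: out=0, reg = 0x42
clock 3: out=0, reg = 0x21
clock 4: out=1, reg = 0x10
clock 5: out=0, reg = 0x88
clock 6: out=0, reg = 0xC4
clock 7: out=0, reg = 0x62
clock 8: out=0, reg = 0xB1
clock 9: out=1, reg = 0xD8
clock 10: out=0, reg = 0x6C
clock 11: out=0, reg = 0x36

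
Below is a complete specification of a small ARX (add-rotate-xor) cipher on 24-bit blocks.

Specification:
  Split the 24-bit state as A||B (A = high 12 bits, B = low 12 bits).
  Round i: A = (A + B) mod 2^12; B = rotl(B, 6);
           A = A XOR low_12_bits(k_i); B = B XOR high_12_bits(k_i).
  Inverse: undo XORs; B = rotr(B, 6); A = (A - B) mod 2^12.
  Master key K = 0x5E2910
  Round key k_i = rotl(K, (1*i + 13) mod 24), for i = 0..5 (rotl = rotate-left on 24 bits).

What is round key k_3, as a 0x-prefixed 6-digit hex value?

0x105E29

K = 0x5E2910
k_0 = rotl(K, (1*0+13) mod 24) = rotl(K, 13) = 0x220BC5
k_1 = rotl(K, (1*1+13) mod 24) = rotl(K, 14) = 0x44178A
k_2 = rotl(K, (1*2+13) mod 24) = rotl(K, 15) = 0x882F14
k_3 = rotl(K, (1*3+13) mod 24) = rotl(K, 16) = 0x105E29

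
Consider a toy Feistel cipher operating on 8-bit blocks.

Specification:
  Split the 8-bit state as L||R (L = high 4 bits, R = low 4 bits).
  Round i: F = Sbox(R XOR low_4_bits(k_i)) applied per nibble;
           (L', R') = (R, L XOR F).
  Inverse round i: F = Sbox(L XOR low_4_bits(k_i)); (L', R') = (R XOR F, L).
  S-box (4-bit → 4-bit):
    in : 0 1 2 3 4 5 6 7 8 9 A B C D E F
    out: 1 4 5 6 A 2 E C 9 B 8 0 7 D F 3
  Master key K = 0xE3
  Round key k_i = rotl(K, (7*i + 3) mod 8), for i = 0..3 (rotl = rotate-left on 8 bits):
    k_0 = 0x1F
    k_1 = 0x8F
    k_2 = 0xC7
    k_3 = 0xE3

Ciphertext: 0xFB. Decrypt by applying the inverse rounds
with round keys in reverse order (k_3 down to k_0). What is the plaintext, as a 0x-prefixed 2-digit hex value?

s_0 = ciphertext = 0xFB
s_1 = InvRound(s_0, k_3) = 0xCF
s_2 = InvRound(s_1, k_2) = 0xFC
s_3 = InvRound(s_2, k_1) = 0xDF
s_4 = InvRound(s_3, k_0) = 0xAD

0xAD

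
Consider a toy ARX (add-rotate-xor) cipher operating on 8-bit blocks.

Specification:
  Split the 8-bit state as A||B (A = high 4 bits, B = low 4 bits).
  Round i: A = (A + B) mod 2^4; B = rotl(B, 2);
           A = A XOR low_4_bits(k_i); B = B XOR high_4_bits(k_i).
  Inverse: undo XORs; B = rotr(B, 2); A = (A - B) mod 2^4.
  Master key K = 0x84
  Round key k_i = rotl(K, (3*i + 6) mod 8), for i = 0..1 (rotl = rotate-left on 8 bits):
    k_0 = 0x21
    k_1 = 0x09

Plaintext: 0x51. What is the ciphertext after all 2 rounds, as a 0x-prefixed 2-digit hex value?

0x49

s_0 = plaintext = 0x51
s_1 = Round(s_0, k_0) = 0x76
s_2 = Round(s_1, k_1) = 0x49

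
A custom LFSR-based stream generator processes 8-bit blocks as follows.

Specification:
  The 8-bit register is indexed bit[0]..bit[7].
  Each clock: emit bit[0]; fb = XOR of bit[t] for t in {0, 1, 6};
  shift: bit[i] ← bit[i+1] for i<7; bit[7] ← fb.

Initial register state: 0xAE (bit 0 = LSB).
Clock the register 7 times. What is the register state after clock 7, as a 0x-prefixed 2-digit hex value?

0xCF

reg_0 = 0xAE
clock 1: out=0, reg = 0xD7
clock 2: out=1, reg = 0xEB
clock 3: out=1, reg = 0xF5
clock 4: out=1, reg = 0x7A
clock 5: out=0, reg = 0x3D
clock 6: out=1, reg = 0x9E
clock 7: out=0, reg = 0xCF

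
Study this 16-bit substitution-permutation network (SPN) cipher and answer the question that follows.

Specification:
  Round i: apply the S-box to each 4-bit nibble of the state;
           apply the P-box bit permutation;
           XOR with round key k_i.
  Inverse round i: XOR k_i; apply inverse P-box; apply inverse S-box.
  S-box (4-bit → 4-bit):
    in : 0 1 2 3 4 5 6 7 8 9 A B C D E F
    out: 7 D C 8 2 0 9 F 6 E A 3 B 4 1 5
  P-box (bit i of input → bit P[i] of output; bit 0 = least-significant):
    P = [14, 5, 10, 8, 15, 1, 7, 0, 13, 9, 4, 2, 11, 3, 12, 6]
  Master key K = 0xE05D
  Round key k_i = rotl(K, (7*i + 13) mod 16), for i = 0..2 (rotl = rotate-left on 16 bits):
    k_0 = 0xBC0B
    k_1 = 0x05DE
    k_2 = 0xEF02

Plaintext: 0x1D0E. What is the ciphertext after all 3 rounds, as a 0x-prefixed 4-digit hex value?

0xB50F

s_0 = plaintext = 0x1D0E
s_1 = Round(s_0, k_0) = 0x64D9
s_2 = Round(s_1, k_1) = 0x0A3E
s_3 = Round(s_2, k_2) = 0xB50F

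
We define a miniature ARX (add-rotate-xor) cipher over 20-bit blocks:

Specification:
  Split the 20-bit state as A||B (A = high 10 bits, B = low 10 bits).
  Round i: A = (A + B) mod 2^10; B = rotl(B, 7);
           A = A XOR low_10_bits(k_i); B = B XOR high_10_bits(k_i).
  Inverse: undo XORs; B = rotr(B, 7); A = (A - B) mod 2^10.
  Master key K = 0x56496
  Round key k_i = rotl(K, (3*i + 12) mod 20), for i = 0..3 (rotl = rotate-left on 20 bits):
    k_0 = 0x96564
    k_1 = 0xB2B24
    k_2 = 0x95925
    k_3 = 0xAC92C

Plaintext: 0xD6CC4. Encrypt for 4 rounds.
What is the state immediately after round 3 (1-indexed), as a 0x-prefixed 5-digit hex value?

s_0 = plaintext = 0xD6CC4
s_1 = Round(s_0, k_0) = 0x5EC41
s_2 = Round(s_1, k_1) = 0xA6242
s_3 = Round(s_2, k_2) = 0x7FF1E
s_4 = Round(s_3, k_3) = 0x0C5D1

0x7FF1E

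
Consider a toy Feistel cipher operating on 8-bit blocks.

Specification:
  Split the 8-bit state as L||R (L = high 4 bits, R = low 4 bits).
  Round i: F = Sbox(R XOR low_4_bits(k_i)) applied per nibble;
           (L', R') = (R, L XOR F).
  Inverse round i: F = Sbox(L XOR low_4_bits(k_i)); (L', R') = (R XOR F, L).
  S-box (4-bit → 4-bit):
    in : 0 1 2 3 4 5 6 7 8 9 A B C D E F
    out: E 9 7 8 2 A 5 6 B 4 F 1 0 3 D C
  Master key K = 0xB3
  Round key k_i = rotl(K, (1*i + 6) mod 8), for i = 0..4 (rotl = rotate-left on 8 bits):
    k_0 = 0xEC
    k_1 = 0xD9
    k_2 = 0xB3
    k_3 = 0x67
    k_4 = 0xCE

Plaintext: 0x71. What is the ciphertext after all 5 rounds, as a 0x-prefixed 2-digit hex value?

s_0 = plaintext = 0x71
s_1 = Round(s_0, k_0) = 0x14
s_2 = Round(s_1, k_1) = 0x42
s_3 = Round(s_2, k_2) = 0x2D
s_4 = Round(s_3, k_3) = 0xDD
s_5 = Round(s_4, k_4) = 0xD5

0xD5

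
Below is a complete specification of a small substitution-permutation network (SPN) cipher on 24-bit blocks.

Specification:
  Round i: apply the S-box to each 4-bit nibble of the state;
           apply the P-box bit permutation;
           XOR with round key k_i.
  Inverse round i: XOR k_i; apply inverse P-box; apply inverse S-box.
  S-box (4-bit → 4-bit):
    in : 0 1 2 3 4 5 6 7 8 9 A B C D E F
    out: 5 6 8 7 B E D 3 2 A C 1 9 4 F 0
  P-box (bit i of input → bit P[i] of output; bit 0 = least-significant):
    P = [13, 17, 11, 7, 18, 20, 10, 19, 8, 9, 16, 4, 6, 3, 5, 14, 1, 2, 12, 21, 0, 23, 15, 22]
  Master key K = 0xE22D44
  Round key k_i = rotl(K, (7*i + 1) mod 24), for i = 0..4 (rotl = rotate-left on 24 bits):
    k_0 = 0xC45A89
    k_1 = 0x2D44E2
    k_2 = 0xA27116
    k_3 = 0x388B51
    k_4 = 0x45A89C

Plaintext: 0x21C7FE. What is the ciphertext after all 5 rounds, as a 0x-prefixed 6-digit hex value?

0x57FAF1

s_0 = plaintext = 0x21C7FE
s_1 = Round(s_0, k_0) = 0x86214D
s_2 = Round(s_1, k_1) = 0x901EE0
s_3 = Round(s_2, k_2) = 0x7F4E2C
s_4 = Round(s_3, k_3) = 0xB1E888
s_5 = Round(s_4, k_4) = 0x57FAF1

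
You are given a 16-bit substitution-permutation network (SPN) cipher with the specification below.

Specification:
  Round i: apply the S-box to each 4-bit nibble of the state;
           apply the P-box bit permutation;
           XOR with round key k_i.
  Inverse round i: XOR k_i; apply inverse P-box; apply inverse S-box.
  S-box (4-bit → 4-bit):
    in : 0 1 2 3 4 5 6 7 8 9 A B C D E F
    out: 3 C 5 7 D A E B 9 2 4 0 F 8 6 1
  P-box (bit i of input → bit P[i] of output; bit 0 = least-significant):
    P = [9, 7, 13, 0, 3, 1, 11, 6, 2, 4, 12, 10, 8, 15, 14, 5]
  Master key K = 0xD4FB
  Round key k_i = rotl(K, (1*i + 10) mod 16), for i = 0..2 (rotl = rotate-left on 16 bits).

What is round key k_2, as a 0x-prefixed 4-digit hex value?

K = 0xD4FB
k_0 = rotl(K, (1*0+10) mod 16) = rotl(K, 10) = 0xEF53
k_1 = rotl(K, (1*1+10) mod 16) = rotl(K, 11) = 0xDEA7
k_2 = rotl(K, (1*2+10) mod 16) = rotl(K, 12) = 0xBD4F

0xBD4F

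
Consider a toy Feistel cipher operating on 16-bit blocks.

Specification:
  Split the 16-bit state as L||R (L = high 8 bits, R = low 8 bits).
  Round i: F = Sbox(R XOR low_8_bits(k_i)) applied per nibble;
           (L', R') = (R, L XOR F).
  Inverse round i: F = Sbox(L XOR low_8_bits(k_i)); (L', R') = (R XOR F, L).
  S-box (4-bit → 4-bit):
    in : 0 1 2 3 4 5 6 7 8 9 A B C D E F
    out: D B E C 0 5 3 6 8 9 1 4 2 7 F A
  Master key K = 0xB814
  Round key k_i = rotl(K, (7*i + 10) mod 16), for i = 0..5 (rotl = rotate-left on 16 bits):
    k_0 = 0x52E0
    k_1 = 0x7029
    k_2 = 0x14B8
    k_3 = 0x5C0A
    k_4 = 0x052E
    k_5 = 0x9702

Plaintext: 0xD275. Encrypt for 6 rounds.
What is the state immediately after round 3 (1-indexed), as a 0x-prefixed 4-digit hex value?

0x4AE9

s_0 = plaintext = 0xD275
s_1 = Round(s_0, k_0) = 0x7547
s_2 = Round(s_1, k_1) = 0x474A
s_3 = Round(s_2, k_2) = 0x4AE9
s_4 = Round(s_3, k_3) = 0xE9B6
s_5 = Round(s_4, k_4) = 0xB671
s_6 = Round(s_5, k_5) = 0x71DA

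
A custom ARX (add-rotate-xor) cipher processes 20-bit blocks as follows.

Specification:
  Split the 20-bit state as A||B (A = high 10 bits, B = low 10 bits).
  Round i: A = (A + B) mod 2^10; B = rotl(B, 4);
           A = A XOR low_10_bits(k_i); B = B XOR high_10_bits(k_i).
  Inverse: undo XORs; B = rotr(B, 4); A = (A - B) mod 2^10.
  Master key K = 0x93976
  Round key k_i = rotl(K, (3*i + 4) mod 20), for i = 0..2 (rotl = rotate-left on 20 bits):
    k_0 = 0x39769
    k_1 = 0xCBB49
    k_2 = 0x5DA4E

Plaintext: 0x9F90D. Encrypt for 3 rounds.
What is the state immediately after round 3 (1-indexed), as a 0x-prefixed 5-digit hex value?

s_0 = plaintext = 0x9F90D
s_1 = Round(s_0, k_0) = 0x38831
s_2 = Round(s_1, k_1) = 0x9683E
s_3 = Round(s_2, k_2) = 0x35A96

0x35A96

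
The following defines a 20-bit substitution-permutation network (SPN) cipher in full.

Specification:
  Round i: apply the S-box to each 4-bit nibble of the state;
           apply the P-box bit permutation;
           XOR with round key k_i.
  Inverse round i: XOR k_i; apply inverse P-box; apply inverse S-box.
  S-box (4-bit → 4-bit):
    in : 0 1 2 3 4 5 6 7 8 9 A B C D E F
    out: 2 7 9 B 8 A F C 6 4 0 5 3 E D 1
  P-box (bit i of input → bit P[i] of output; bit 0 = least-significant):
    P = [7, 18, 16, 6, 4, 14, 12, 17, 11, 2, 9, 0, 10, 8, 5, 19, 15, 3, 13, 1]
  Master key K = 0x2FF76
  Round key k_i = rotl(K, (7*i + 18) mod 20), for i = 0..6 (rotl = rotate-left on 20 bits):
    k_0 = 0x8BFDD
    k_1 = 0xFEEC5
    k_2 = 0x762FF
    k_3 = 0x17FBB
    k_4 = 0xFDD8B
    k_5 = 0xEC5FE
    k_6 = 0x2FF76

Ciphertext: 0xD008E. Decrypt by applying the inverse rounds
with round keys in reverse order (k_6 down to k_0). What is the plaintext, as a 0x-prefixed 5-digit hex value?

s_0 = ciphertext = 0xD008E
s_1 = InvRound(s_0, k_6) = 0x16B66
s_2 = InvRound(s_1, k_5) = 0x12B21
s_3 = InvRound(s_2, k_4) = 0x6E9DC
s_4 = InvRound(s_3, k_3) = 0x2BD7D
s_5 = InvRound(s_4, k_2) = 0x2CB81
s_6 = InvRound(s_5, k_1) = 0x930AD
s_7 = InvRound(s_6, k_0) = 0xF1BF7

0xF1BF7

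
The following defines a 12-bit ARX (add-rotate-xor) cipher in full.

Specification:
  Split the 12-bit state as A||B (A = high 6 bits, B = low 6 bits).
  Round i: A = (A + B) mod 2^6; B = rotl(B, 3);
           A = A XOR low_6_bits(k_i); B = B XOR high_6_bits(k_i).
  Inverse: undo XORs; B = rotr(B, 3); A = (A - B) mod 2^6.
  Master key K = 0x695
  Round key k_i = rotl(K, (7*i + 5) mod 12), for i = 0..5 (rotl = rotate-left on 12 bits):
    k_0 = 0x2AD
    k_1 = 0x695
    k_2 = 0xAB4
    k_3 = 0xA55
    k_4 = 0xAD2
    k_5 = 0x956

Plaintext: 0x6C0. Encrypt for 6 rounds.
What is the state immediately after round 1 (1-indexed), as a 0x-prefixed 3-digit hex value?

0xD8A

s_0 = plaintext = 0x6C0
s_1 = Round(s_0, k_0) = 0xD8A
s_2 = Round(s_1, k_1) = 0x54B
s_3 = Round(s_2, k_2) = 0x533
s_4 = Round(s_3, k_3) = 0x4B7
s_5 = Round(s_4, k_4) = 0x6D5
s_6 = Round(s_5, k_5) = 0x98F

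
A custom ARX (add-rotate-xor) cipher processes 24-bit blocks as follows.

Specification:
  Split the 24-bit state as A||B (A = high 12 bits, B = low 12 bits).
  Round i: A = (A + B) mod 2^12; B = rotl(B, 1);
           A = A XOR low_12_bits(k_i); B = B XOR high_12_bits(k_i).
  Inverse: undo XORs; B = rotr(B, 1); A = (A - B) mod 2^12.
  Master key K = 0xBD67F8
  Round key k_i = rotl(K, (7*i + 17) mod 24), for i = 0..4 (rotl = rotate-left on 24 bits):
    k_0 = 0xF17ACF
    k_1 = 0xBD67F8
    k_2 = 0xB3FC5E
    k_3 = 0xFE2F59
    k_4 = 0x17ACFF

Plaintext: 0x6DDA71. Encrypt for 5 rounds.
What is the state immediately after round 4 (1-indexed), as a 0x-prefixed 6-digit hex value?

0xC8B962

s_0 = plaintext = 0x6DDA71
s_1 = Round(s_0, k_0) = 0xB81BF4
s_2 = Round(s_1, k_1) = 0x08DC3F
s_3 = Round(s_2, k_2) = 0x092340
s_4 = Round(s_3, k_3) = 0xC8B962
s_5 = Round(s_4, k_4) = 0x9123BF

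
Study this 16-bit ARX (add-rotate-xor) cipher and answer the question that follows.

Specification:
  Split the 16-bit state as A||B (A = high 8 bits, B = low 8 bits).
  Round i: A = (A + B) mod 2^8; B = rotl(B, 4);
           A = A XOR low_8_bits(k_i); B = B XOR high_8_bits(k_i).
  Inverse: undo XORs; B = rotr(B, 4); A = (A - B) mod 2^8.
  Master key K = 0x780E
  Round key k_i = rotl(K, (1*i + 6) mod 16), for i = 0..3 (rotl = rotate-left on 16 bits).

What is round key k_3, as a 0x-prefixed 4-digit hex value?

K = 0x780E
k_0 = rotl(K, (1*0+6) mod 16) = rotl(K, 6) = 0x039E
k_1 = rotl(K, (1*1+6) mod 16) = rotl(K, 7) = 0x073C
k_2 = rotl(K, (1*2+6) mod 16) = rotl(K, 8) = 0x0E78
k_3 = rotl(K, (1*3+6) mod 16) = rotl(K, 9) = 0x1CF0

0x1CF0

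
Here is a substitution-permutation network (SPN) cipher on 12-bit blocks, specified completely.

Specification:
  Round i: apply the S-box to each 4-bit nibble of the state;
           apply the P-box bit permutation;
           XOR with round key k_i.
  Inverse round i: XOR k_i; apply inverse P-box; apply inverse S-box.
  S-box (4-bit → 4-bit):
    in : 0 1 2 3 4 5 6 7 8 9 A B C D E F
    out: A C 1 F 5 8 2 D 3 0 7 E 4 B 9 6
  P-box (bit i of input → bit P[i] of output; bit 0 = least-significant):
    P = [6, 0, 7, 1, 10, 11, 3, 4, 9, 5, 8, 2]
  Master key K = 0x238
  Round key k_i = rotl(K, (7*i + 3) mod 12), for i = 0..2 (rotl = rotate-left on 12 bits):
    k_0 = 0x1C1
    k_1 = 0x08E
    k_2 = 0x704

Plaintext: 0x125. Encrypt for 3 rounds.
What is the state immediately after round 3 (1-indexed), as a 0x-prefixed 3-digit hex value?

s_0 = plaintext = 0x125
s_1 = Round(s_0, k_0) = 0x4C7
s_2 = Round(s_1, k_1) = 0x344
s_3 = Round(s_2, k_2) = 0x0E8

0x0E8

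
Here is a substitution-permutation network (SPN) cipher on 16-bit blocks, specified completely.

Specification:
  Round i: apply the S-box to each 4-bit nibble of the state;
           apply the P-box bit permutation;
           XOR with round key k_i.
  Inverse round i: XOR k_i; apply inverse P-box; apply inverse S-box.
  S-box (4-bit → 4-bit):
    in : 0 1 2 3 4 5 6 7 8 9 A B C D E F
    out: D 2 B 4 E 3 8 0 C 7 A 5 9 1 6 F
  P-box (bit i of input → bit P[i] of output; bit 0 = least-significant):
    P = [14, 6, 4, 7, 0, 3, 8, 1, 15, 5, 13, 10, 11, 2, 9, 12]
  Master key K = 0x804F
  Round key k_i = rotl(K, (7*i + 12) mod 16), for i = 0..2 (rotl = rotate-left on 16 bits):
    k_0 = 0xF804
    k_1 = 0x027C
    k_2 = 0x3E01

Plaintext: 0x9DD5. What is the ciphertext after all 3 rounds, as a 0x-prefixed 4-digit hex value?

s_0 = plaintext = 0x9DD5
s_1 = Round(s_0, k_0) = 0x3241
s_2 = Round(s_1, k_1) = 0x8516
s_3 = Round(s_2, k_2) = 0xACA9

0xACA9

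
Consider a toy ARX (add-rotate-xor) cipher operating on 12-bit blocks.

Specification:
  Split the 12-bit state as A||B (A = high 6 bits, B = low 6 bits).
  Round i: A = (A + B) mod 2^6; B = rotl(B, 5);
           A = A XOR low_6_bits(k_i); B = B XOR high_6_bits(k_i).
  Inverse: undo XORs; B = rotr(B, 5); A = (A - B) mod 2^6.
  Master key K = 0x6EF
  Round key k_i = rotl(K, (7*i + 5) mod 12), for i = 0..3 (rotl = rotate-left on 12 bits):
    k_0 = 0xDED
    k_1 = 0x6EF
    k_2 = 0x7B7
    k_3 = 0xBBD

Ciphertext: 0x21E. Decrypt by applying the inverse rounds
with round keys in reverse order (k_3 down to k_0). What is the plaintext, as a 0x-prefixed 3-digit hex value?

0xCBD

s_0 = ciphertext = 0x21E
s_1 = InvRound(s_0, k_3) = 0x521
s_2 = InvRound(s_1, k_2) = 0x93F
s_3 = InvRound(s_2, k_1) = 0x089
s_4 = InvRound(s_3, k_0) = 0xCBD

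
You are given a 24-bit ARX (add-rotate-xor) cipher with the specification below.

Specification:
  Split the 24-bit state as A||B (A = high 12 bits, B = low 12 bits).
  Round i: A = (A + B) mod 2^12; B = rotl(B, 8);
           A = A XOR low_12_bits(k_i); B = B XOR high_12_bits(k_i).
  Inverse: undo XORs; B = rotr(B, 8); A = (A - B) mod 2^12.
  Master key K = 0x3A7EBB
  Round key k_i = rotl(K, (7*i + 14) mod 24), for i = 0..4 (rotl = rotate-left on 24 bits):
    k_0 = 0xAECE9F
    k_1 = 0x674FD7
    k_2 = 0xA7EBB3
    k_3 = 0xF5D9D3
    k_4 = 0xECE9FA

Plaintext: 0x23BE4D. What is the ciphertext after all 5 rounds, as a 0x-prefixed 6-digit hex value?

0x478AD5

s_0 = plaintext = 0x23BE4D
s_1 = Round(s_0, k_0) = 0xE17708
s_2 = Round(s_1, k_1) = 0xAC8E04
s_3 = Round(s_2, k_2) = 0x37FE9E
s_4 = Round(s_3, k_3) = 0xBCE1B4
s_5 = Round(s_4, k_4) = 0x478AD5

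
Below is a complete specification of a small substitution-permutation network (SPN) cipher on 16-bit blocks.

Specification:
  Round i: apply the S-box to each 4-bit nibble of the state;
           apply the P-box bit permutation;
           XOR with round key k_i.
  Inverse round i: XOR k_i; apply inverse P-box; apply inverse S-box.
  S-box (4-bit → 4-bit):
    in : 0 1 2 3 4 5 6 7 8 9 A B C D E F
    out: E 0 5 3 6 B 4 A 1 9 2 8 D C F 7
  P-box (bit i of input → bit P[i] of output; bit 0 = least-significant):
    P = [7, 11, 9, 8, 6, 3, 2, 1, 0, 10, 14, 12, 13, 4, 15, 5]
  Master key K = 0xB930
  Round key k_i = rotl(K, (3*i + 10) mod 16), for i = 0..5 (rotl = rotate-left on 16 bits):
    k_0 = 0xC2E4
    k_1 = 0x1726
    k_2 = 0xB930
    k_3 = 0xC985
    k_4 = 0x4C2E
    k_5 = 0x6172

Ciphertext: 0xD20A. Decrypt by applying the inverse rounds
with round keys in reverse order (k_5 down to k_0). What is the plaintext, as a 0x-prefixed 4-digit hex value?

0x2FE8

s_0 = ciphertext = 0xD20A
s_1 = InvRound(s_0, k_5) = 0xEB3D
s_2 = InvRound(s_1, k_4) = 0xF3BD
s_3 = InvRound(s_2, k_3) = 0x5BA4
s_4 = InvRound(s_3, k_2) = 0xF662
s_5 = InvRound(s_4, k_1) = 0x262B
s_6 = InvRound(s_5, k_0) = 0x2FE8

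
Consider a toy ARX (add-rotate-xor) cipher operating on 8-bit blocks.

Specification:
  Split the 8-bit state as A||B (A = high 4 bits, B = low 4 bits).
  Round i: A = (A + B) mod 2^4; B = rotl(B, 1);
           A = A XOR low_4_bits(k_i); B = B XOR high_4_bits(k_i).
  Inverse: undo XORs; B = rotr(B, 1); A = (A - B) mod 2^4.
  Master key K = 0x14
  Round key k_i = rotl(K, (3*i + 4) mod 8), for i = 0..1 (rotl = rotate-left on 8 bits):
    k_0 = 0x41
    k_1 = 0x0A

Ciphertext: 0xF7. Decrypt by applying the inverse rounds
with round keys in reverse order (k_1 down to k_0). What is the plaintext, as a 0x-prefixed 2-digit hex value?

s_0 = ciphertext = 0xF7
s_1 = InvRound(s_0, k_1) = 0xAB
s_2 = InvRound(s_1, k_0) = 0xCF

0xCF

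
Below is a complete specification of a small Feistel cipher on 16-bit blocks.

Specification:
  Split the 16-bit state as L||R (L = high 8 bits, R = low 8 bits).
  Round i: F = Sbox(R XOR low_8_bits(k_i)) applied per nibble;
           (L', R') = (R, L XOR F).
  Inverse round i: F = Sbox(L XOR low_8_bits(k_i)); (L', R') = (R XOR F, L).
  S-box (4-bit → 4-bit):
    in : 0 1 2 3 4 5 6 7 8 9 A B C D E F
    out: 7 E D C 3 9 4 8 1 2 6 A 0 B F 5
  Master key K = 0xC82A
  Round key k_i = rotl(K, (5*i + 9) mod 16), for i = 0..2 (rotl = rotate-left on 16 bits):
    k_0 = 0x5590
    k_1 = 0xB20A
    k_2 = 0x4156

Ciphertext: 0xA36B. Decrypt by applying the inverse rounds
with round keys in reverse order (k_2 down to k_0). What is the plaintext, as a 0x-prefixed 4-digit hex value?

0x6F62

s_0 = ciphertext = 0xA36B
s_1 = InvRound(s_0, k_2) = 0x32A3
s_2 = InvRound(s_1, k_1) = 0x6232
s_3 = InvRound(s_2, k_0) = 0x6F62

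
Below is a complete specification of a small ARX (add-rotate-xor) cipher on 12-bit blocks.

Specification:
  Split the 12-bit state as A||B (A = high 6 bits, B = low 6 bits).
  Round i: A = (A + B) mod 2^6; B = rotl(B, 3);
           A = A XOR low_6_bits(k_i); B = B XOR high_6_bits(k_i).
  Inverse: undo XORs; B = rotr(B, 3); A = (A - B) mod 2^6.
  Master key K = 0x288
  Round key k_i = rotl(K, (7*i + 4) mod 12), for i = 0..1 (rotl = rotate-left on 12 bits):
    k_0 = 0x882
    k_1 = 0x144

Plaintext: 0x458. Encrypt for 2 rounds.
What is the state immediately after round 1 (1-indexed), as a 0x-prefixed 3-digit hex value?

s_0 = plaintext = 0x458
s_1 = Round(s_0, k_0) = 0xAE1
s_2 = Round(s_1, k_1) = 0x209

0xAE1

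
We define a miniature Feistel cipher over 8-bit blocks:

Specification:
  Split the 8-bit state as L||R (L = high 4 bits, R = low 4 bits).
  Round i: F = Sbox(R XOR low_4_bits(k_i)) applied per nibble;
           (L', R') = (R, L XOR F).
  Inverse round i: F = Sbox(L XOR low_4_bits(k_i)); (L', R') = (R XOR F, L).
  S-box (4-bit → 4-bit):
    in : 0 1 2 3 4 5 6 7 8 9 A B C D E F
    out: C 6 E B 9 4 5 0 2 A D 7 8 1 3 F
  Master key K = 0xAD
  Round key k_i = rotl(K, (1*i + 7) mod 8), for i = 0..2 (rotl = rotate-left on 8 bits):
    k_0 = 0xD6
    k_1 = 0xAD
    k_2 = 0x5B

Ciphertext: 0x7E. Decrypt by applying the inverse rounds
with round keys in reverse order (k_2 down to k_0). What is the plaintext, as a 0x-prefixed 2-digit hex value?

0x30

s_0 = ciphertext = 0x7E
s_1 = InvRound(s_0, k_2) = 0x67
s_2 = InvRound(s_1, k_1) = 0x06
s_3 = InvRound(s_2, k_0) = 0x30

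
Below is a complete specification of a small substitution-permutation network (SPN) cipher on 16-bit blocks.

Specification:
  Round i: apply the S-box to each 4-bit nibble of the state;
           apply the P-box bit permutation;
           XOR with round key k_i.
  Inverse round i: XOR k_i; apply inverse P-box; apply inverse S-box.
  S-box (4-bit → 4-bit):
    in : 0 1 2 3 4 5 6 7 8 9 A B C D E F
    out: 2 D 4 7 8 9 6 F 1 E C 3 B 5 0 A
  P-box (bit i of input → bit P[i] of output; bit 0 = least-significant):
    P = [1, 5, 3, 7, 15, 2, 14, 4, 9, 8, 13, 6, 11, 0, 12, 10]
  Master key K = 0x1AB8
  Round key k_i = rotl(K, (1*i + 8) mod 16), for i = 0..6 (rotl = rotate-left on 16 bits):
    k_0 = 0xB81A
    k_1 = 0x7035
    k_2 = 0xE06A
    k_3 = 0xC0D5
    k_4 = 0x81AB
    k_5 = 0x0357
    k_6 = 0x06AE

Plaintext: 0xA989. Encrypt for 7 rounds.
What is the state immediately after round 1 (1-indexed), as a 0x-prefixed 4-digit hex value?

0x0DF2

s_0 = plaintext = 0xA989
s_1 = Round(s_0, k_0) = 0x0DF2
s_2 = Round(s_1, k_1) = 0x5228
s_3 = Round(s_2, k_2) = 0x8C68
s_4 = Round(s_3, k_3) = 0x8B93
s_5 = Round(s_4, k_4) = 0xCA95
s_6 = Round(s_5, k_5) = 0x6F80
s_7 = Round(s_6, k_6) = 0x97CF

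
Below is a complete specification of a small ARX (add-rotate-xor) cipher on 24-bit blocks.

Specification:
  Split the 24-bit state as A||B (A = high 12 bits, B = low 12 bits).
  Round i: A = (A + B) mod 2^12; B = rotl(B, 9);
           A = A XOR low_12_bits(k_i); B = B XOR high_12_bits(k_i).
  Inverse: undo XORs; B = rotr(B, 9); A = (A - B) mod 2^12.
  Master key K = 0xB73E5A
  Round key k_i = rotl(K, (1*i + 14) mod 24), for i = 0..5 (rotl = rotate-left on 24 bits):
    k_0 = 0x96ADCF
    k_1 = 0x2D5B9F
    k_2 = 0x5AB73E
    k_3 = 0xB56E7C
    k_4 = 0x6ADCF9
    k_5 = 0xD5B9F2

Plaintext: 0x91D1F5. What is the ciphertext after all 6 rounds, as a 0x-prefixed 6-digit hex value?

0x2435C6

s_0 = plaintext = 0x91D1F5
s_1 = Round(s_0, k_0) = 0x6DD354
s_2 = Round(s_1, k_1) = 0x1AEABF
s_3 = Round(s_2, k_2) = 0xB53AFC
s_4 = Round(s_3, k_3) = 0x833209
s_5 = Round(s_4, k_4) = 0x6C54EC
s_6 = Round(s_5, k_5) = 0x2435C6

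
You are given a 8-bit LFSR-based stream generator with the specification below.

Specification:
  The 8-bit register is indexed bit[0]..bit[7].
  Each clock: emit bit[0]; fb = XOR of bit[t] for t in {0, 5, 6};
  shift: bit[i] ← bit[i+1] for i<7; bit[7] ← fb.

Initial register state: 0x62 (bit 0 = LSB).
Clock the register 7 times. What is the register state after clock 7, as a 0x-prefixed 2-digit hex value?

reg_0 = 0x62
clock 1: out=0, reg = 0x31
clock 2: out=1, reg = 0x18
clock 3: out=0, reg = 0x0C
clock 4: out=0, reg = 0x06
clock 5: out=0, reg = 0x03
clock 6: out=1, reg = 0x81
clock 7: out=1, reg = 0xC0

0xC0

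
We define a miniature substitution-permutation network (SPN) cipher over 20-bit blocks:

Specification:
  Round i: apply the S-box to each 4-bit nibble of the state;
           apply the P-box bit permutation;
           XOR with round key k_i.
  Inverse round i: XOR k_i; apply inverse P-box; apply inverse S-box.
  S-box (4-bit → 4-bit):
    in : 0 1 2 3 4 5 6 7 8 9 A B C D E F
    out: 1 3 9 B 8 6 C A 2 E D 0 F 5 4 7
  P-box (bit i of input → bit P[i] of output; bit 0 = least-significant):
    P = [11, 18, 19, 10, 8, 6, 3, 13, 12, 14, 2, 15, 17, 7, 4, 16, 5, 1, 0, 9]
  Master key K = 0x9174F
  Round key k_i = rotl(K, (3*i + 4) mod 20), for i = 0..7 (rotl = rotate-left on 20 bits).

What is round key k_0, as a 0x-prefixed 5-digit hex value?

0x174F9

K = 0x9174F
k_0 = rotl(K, (3*0+4) mod 20) = rotl(K, 4) = 0x174F9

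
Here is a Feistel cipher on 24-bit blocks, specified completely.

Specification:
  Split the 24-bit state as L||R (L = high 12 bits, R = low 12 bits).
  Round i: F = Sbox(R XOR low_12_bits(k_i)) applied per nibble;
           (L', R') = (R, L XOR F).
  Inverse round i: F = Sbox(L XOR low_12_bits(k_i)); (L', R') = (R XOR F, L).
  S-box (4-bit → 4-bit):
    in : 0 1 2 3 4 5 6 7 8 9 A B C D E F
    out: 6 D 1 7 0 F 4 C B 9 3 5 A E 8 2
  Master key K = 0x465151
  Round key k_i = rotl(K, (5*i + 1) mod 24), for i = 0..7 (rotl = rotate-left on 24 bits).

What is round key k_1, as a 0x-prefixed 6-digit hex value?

0x945451

K = 0x465151
k_0 = rotl(K, (5*0+1) mod 24) = rotl(K, 1) = 0x8CA2A2
k_1 = rotl(K, (5*1+1) mod 24) = rotl(K, 6) = 0x945451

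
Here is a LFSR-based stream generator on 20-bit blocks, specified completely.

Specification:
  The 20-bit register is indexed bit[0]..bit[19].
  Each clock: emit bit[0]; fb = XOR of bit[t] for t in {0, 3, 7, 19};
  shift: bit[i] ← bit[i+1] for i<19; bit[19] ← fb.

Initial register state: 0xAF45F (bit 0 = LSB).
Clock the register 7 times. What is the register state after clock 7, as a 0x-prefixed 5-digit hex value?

0xD75E8

reg_0 = 0xAF45F
clock 1: out=1, reg = 0xD7A2F
clock 2: out=1, reg = 0xEBD17
clock 3: out=1, reg = 0x75E8B
clock 4: out=1, reg = 0xBAF45
clock 5: out=1, reg = 0x5D7A2
clock 6: out=0, reg = 0xAEBD1
clock 7: out=1, reg = 0xD75E8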